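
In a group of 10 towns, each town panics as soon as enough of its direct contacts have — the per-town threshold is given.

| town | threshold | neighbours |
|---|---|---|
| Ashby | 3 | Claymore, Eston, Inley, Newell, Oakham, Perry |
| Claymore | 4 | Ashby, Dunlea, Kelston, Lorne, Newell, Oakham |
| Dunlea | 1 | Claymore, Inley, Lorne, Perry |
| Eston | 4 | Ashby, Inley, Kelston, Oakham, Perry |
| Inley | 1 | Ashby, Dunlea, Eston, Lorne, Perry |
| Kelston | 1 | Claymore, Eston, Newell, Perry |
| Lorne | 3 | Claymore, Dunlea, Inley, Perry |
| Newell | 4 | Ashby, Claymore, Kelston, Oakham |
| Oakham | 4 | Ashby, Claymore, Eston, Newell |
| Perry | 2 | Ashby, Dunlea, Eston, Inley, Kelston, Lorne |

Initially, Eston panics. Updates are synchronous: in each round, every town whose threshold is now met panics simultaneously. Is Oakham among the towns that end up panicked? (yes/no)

no

Round 1 — Eston panics (initial).
Round 2 — checking thresholds:
  Ashby: 1 of 6 neighbours < 3, below threshold.
  Inley: 1 of 5 neighbours ≥ 1, panics.
  Kelston: 1 of 4 neighbours ≥ 1, panics.
  Oakham: 1 of 4 neighbours < 4, below threshold.
  Perry: 1 of 6 neighbours < 2, below threshold.
Round 3 — checking thresholds:
  Ashby: 2 of 6 neighbours < 3, below threshold.
  Claymore: 1 of 6 neighbours < 4, below threshold.
  Dunlea: 1 of 4 neighbours ≥ 1, panics.
  Lorne: 1 of 4 neighbours < 3, below threshold.
  Newell: 1 of 4 neighbours < 4, below threshold.
  Oakham: 1 of 4 neighbours < 4, below threshold.
  Perry: 3 of 6 neighbours ≥ 2, panics.
Round 4 — checking thresholds:
  Ashby: 3 of 6 neighbours ≥ 3, panics.
  Claymore: 2 of 6 neighbours < 4, below threshold.
  Lorne: 3 of 4 neighbours ≥ 3, panics.
  Newell: 1 of 4 neighbours < 4, below threshold.
  Oakham: 1 of 4 neighbours < 4, below threshold.
Round 5 — checking thresholds:
  Claymore: 4 of 6 neighbours ≥ 4, panics.
  Newell: 2 of 4 neighbours < 4, below threshold.
  Oakham: 2 of 4 neighbours < 4, below threshold.
Round 6 — no new panics; cascade stops.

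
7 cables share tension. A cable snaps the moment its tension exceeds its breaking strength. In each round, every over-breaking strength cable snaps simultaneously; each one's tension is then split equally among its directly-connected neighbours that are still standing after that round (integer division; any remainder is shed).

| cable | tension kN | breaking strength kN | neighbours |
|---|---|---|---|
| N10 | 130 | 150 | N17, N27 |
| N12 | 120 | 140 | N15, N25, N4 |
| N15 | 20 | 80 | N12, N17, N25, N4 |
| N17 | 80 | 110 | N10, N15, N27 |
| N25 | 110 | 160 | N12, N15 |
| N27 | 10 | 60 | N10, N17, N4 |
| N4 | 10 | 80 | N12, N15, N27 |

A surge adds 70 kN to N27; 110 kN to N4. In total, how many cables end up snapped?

Round 1 — N27 at 80 > 60; N4 at 120 > 80. N27, N4 snap.
  N27 sheds 80 kN to N10, N17: 40 each.
    N10: 130+40 = 170 > 150
    N17: 80+40 = 120 > 110
  N4 sheds 120 kN to N12, N15: 60 each.
    N12: 120+60 = 180 > 140
    N15: 20+60 = 80 ≤ 80
Round 2 — N10, N12, N17 snap.
  N10 sheds 170 kN: no online neighbours, lost.
  N12 sheds 180 kN to N15, N25: 90 each.
    N15: 80+90 = 170 > 80
    N25: 110+90 = 200 > 160
  N17 sheds 120 kN to N15: 120 each.
    N15: 170+120 = 290 > 80
Round 3 — N15, N25 snap.
  N15 sheds 290 kN: no online neighbours, lost.
  N25 sheds 200 kN: no online neighbours, lost.
No further breaks.

7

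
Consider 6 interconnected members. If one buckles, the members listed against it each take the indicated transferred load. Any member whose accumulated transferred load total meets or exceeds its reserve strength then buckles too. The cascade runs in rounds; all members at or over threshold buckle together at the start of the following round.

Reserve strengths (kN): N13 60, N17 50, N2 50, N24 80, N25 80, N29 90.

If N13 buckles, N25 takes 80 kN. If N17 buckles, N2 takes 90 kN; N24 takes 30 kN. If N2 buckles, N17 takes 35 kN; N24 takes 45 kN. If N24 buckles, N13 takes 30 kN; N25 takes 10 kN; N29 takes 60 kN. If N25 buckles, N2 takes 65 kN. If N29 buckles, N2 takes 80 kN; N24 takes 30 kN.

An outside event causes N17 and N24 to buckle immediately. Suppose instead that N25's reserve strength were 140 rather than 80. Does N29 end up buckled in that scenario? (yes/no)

With N25's reserve strength at 140:
Round 1 — N17, N24 buckle (initial).
  N13: +30 → 30 < 60
  N2: +90 → 90 ≥ 50
  N25: +10 → 10 < 140
  N29: +60 → 60 < 90
Round 2 — N2 buckles.
No further bucklings.

no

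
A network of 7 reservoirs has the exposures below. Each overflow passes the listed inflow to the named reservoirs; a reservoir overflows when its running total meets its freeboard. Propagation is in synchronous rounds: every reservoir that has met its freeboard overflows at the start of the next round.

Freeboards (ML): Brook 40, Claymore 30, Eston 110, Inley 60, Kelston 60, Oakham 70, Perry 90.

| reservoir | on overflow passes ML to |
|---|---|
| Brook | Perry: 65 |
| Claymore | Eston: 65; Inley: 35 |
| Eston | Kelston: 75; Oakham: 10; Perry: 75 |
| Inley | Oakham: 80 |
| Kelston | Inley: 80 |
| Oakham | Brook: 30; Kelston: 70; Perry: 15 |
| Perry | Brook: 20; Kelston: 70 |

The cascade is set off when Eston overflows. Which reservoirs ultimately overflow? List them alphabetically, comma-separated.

Brook, Eston, Inley, Kelston, Oakham, Perry

Round 1 — Eston overflows (initial).
  Kelston: +75 → 75 ≥ 60
  Oakham: +10 → 10 < 70
  Perry: +75 → 75 < 90
Round 2 — Kelston overflows.
  Inley: +80 → 80 ≥ 60
Round 3 — Inley overflows.
  Oakham: +80 → 90 ≥ 70
Round 4 — Oakham overflows.
  Brook: +30 → 30 < 40
  Perry: +15 → 90 ≥ 90
Round 5 — Perry overflows.
  Brook: +20 → 50 ≥ 40
Round 6 — Brook overflows.
No further overflows.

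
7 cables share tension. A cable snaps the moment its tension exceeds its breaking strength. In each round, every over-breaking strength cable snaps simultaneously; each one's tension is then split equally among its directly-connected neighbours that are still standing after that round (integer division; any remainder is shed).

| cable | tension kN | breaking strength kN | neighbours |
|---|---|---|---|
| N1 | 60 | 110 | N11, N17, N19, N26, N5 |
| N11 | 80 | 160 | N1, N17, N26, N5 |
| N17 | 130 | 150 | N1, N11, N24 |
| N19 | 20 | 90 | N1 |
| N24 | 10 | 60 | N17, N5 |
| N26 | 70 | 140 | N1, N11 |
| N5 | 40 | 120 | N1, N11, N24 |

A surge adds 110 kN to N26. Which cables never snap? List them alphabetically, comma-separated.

Round 1 — N26 at 180 > 140. N26 snaps.
  N26 sheds 180 kN to N1, N11: 90 each.
    N1: 60+90 = 150 > 110
    N11: 80+90 = 170 > 160
Round 2 — N1, N11 snap.
  N1 sheds 150 kN to N17, N19, N5: 50 each.
    N17: 130+50 = 180 > 150
    N19: 20+50 = 70 ≤ 90
    N5: 40+50 = 90 ≤ 120
  N11 sheds 170 kN to N17, N5: 85 each.
    N17: 180+85 = 265 > 150
    N5: 90+85 = 175 > 120
Round 3 — N17, N5 snap.
  N17 sheds 265 kN to N24: 265 each.
    N24: 10+265 = 275 > 60
  N5 sheds 175 kN to N24: 175 each.
    N24: 275+175 = 450 > 60
Round 4 — N24 snaps.
  N24 sheds 450 kN: no online neighbours, lost.
No further breaks.

N19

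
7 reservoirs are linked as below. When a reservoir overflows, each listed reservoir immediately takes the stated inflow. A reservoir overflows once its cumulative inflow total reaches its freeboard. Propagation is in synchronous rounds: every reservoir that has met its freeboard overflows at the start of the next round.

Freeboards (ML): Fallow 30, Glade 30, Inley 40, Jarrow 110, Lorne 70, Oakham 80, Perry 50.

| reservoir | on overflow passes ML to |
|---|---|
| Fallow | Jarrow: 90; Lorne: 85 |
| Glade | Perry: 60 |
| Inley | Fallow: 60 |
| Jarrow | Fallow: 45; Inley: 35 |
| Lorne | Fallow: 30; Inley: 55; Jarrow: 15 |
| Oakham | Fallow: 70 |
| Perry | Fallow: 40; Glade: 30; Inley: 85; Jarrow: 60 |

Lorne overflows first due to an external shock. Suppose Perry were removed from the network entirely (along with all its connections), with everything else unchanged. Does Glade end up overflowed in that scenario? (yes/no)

With Perry removed:
Round 1 — Lorne overflows (initial).
  Fallow: +30 → 30 ≥ 30
  Inley: +55 → 55 ≥ 40
  Jarrow: +15 → 15 < 110
Round 2 — Fallow, Inley overflow.
  Jarrow: +90 → 105 < 110
No further overflows.

no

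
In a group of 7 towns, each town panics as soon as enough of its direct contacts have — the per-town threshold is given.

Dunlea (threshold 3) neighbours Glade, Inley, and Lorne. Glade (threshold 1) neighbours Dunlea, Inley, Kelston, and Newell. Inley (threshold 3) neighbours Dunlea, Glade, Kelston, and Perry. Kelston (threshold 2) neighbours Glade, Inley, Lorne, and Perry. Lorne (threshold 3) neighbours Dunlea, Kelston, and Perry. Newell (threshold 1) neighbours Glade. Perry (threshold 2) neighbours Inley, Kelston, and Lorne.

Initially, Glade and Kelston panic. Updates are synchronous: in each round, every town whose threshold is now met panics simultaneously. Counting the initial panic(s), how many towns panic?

3

Round 1 — Glade, Kelston panic (initial).
Round 2 — checking thresholds:
  Dunlea: 1 of 3 neighbours < 3, holds.
  Inley: 2 of 4 neighbours < 3, holds.
  Lorne: 1 of 3 neighbours < 3, holds.
  Newell: 1 of 1 neighbours ≥ 1, panics.
  Perry: 1 of 3 neighbours < 2, holds.
Round 3 — no new panics; cascade stops.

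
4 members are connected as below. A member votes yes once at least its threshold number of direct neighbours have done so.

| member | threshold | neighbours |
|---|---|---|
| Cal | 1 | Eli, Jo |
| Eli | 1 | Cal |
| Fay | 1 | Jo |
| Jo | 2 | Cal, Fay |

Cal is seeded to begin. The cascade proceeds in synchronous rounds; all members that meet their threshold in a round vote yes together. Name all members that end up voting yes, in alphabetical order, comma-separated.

Cal, Eli

Round 1 — Cal votes yes (initial).
Round 2 — checking thresholds:
  Eli: 1 of 1 neighbours ≥ 1, votes yes.
  Jo: 1 of 2 neighbours < 2, holds.
Round 3 — no new yes votes; cascade stops.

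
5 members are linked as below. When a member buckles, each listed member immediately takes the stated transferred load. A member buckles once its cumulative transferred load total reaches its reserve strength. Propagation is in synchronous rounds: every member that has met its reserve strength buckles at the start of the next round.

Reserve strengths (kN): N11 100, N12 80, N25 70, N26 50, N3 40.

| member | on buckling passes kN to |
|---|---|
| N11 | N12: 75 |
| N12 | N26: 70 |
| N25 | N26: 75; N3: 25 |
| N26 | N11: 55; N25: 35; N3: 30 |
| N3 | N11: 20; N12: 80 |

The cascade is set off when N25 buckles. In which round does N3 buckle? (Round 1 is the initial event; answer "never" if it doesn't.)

Round 1 — N25 buckles (initial).
  N26: +75 → 75 ≥ 50
  N3: +25 → 25 < 40
Round 2 — N26 buckles.
  N11: +55 → 55 < 100
  N3: +30 → 55 ≥ 40
Round 3 — N3 buckles.
  N11: +20 → 75 < 100
  N12: +80 → 80 ≥ 80
Round 4 — N12 buckles.
No further bucklings.

3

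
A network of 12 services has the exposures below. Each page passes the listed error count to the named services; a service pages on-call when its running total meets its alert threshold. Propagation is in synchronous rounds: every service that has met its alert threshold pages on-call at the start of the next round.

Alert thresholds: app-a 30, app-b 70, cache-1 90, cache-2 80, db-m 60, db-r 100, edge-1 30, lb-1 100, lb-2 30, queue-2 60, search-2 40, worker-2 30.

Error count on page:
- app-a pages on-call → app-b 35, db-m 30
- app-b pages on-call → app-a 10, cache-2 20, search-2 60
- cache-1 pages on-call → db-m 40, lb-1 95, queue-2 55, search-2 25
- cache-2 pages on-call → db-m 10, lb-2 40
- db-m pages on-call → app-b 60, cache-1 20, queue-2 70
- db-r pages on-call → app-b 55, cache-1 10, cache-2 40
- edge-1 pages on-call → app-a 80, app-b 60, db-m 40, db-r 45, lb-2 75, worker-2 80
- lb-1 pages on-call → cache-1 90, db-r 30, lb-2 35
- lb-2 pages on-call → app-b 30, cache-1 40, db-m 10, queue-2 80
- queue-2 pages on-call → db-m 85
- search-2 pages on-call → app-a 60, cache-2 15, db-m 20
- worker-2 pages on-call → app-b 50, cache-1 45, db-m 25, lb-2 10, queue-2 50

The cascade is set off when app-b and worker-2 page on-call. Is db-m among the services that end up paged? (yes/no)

Round 1 — app-b, worker-2 page on-call (initial).
  app-a: +10 → 10 < 30
  cache-1: +45 → 45 < 90
  cache-2: +20 → 20 < 80
  db-m: +25 → 25 < 60
  lb-2: +10 → 10 < 30
  queue-2: +50 → 50 < 60
  search-2: +60 → 60 ≥ 40
Round 2 — search-2 pages on-call.
  app-a: +60 → 70 ≥ 30
  cache-2: +15 → 35 < 80
  db-m: +20 → 45 < 60
Round 3 — app-a pages on-call.
  db-m: +30 → 75 ≥ 60
Round 4 — db-m pages on-call.
  cache-1: +20 → 65 < 90
  queue-2: +70 → 120 ≥ 60
Round 5 — queue-2 pages on-call.
No further pages.

yes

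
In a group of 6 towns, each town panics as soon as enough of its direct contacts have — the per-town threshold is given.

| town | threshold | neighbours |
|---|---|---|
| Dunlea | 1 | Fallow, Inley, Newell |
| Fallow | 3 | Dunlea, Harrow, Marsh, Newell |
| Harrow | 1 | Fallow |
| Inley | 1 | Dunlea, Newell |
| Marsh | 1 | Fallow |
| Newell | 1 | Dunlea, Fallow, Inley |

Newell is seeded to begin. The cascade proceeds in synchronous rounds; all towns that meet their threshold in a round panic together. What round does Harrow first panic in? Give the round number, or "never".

Round 1 — Newell panics (initial).
Round 2 — checking thresholds:
  Dunlea: 1 of 3 neighbours ≥ 1, panics.
  Fallow: 1 of 4 neighbours < 3, not yet.
  Inley: 1 of 2 neighbours ≥ 1, panics.
Round 3 — no new panics; cascade stops.

never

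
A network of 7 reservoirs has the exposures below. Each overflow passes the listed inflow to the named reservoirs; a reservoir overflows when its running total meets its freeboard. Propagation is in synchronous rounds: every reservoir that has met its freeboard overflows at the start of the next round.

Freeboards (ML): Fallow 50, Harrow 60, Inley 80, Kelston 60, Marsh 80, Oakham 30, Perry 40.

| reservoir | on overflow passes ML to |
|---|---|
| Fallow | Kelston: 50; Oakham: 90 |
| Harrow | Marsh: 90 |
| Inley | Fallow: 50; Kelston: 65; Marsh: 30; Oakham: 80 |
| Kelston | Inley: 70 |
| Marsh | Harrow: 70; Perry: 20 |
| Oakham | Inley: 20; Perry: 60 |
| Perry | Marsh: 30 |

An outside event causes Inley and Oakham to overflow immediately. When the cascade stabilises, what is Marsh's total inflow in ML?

Round 1 — Inley, Oakham overflow (initial).
  Fallow: +50 → 50 ≥ 50
  Kelston: +65 → 65 ≥ 60
  Marsh: +30 → 30 < 80
  Perry: +60 → 60 ≥ 40
Round 2 — Fallow, Kelston, Perry overflow.
  Marsh: +30 → 60 < 80
No further overflows.

60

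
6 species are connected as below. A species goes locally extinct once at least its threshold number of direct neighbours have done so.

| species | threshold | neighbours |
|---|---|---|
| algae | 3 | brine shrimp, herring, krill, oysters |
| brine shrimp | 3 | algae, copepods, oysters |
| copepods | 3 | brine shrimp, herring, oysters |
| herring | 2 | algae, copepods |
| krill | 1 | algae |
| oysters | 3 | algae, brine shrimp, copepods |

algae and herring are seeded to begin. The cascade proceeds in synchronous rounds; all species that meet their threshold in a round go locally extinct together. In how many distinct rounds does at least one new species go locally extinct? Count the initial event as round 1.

Round 1 — algae, herring go locally extinct (initial).
Round 2 — checking thresholds:
  brine shrimp: 1 of 3 neighbours < 3, not yet.
  copepods: 1 of 3 neighbours < 3, not yet.
  krill: 1 of 1 neighbours ≥ 1, goes locally extinct.
  oysters: 1 of 3 neighbours < 3, not yet.
Round 3 — no new extinctions; cascade stops.

2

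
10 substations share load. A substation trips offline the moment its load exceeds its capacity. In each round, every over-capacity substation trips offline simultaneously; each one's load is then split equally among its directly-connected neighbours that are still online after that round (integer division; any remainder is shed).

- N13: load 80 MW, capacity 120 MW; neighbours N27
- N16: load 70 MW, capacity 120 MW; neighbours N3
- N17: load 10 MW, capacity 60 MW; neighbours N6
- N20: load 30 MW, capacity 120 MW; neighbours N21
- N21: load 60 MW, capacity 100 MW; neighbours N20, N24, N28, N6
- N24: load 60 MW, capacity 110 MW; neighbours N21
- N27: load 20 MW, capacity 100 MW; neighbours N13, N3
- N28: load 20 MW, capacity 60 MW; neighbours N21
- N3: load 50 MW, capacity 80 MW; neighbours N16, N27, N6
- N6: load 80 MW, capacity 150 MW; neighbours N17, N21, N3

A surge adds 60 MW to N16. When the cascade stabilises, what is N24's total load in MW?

108

Round 1 — N16 at 130 > 120. N16 trips offline.
  N16 sheds 130 MW to N3: 130 each.
    N3: 50+130 = 180 > 80
Round 2 — N3 trips offline.
  N3 sheds 180 MW to N27, N6: 90 each.
    N27: 20+90 = 110 > 100
    N6: 80+90 = 170 > 150
Round 3 — N27, N6 trip offline.
  N27 sheds 110 MW to N13: 110 each.
    N13: 80+110 = 190 > 120
  N6 sheds 170 MW to N17, N21: 85 each.
    N17: 10+85 = 95 > 60
    N21: 60+85 = 145 > 100
Round 4 — N13, N17, N21 trip offline.
  N13 sheds 190 MW: no online neighbours, lost.
  N17 sheds 95 MW: no online neighbours, lost.
  N21 sheds 145 MW to N20, N24, N28: 48 each (1 lost).
    N20: 30+48 = 78 ≤ 120
    N24: 60+48 = 108 ≤ 110
    N28: 20+48 = 68 > 60
Round 5 — N28 trips offline.
  N28 sheds 68 MW: no online neighbours, lost.
No further trips.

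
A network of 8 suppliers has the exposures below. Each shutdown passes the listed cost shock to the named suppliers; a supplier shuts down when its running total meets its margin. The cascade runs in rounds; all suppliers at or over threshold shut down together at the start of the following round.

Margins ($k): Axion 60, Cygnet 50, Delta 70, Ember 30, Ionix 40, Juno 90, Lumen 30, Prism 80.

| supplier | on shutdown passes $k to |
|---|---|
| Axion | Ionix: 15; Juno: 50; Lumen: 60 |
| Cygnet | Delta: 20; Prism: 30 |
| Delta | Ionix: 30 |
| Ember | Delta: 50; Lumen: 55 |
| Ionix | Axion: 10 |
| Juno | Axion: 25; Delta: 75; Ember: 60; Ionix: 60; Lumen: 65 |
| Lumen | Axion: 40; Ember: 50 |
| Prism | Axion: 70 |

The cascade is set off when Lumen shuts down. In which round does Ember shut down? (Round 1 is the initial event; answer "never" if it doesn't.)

2

Round 1 — Lumen shuts down (initial).
  Axion: +40 → 40 < 60
  Ember: +50 → 50 ≥ 30
Round 2 — Ember shuts down.
  Delta: +50 → 50 < 70
No further shutdowns.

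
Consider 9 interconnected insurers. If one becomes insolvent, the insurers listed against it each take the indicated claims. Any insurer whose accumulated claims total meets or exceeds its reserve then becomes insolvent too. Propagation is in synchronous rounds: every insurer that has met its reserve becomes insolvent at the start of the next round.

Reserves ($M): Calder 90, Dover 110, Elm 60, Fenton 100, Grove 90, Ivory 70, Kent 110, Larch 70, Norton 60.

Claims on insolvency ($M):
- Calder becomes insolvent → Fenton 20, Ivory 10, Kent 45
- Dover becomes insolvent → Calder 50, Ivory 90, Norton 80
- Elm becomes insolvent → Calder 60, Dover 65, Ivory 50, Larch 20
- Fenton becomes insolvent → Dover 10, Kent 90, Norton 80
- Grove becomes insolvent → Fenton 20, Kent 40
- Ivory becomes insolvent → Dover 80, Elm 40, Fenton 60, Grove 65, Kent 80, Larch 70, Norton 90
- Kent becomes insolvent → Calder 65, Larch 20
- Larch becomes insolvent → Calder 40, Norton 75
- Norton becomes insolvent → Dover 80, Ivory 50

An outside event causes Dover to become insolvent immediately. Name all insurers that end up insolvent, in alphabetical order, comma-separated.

Calder, Dover, Ivory, Kent, Larch, Norton

Round 1 — Dover becomes insolvent (initial).
  Calder: +50 → 50 < 90
  Ivory: +90 → 90 ≥ 70
  Norton: +80 → 80 ≥ 60
Round 2 — Ivory, Norton become insolvent.
  Elm: +40 → 40 < 60
  Fenton: +60 → 60 < 100
  Grove: +65 → 65 < 90
  Kent: +80 → 80 < 110
  Larch: +70 → 70 ≥ 70
Round 3 — Larch becomes insolvent.
  Calder: +40 → 90 ≥ 90
Round 4 — Calder becomes insolvent.
  Fenton: +20 → 80 < 100
  Kent: +45 → 125 ≥ 110
Round 5 — Kent becomes insolvent.
No further insolvencies.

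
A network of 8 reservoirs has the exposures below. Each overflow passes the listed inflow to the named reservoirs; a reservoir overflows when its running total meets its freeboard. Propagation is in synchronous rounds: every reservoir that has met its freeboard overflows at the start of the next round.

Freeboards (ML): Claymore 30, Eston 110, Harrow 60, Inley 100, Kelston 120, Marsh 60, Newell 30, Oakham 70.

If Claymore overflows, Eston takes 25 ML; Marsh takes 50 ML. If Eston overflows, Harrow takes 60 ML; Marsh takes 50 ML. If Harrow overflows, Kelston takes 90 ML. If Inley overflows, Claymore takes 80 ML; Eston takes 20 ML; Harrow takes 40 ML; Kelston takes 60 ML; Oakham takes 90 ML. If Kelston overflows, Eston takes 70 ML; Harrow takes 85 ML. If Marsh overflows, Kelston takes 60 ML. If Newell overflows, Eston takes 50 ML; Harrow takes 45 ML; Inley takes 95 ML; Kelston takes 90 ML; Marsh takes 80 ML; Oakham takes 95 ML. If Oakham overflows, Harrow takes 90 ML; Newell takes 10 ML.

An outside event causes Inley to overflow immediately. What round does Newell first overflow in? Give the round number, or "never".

Round 1 — Inley overflows (initial).
  Claymore: +80 → 80 ≥ 30
  Eston: +20 → 20 < 110
  Harrow: +40 → 40 < 60
  Kelston: +60 → 60 < 120
  Oakham: +90 → 90 ≥ 70
Round 2 — Claymore, Oakham overflow.
  Eston: +25 → 45 < 110
  Harrow: +90 → 130 ≥ 60
  Marsh: +50 → 50 < 60
  Newell: +10 → 10 < 30
Round 3 — Harrow overflows.
  Kelston: +90 → 150 ≥ 120
Round 4 — Kelston overflows.
  Eston: +70 → 115 ≥ 110
Round 5 — Eston overflows.
  Marsh: +50 → 100 ≥ 60
Round 6 — Marsh overflows.
No further overflows.

never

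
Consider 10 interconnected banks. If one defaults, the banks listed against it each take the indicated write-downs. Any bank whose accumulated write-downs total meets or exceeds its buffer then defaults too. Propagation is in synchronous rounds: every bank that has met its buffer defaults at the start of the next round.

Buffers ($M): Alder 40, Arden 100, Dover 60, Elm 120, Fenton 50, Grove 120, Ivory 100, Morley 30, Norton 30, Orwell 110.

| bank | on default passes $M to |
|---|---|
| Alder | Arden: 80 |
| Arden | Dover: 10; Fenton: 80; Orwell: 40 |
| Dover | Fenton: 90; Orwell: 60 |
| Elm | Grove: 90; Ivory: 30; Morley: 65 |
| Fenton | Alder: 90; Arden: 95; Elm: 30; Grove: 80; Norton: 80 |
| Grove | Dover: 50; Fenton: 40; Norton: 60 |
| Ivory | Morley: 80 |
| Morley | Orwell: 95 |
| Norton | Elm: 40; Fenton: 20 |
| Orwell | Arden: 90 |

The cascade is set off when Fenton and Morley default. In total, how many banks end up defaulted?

6

Round 1 — Fenton, Morley default (initial).
  Alder: +90 → 90 ≥ 40
  Arden: +95 → 95 < 100
  Elm: +30 → 30 < 120
  Grove: +80 → 80 < 120
  Norton: +80 → 80 ≥ 30
  Orwell: +95 → 95 < 110
Round 2 — Alder, Norton default.
  Arden: +80 → 175 ≥ 100
  Elm: +40 → 70 < 120
Round 3 — Arden defaults.
  Dover: +10 → 10 < 60
  Orwell: +40 → 135 ≥ 110
Round 4 — Orwell defaults.
No further defaults.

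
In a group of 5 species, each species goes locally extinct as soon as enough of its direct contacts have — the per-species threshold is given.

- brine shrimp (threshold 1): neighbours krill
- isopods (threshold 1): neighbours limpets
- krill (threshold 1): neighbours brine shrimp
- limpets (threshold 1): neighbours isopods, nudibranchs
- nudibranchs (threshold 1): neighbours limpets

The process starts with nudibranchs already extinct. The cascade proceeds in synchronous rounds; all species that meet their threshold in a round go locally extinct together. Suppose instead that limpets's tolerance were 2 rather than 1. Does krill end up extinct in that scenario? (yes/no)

no

With limpets's tolerance at 2:
Round 1 — nudibranchs goes locally extinct (initial).
Round 2 — no new extinctions; cascade stops.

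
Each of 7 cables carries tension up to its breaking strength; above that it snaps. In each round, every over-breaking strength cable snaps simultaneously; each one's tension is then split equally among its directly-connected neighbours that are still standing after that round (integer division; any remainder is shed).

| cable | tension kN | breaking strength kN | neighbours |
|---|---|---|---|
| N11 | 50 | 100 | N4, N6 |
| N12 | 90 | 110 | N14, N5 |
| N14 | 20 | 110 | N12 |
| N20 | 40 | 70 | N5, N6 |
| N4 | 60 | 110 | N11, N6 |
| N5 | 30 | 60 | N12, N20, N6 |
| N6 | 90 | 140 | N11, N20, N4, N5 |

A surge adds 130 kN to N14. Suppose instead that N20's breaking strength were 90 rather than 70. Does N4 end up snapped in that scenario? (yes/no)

yes

With N20's breaking strength at 90:
Round 1 — N14 at 150 > 110. N14 snaps.
  N14 sheds 150 kN to N12: 150 each.
    N12: 90+150 = 240 > 110
Round 2 — N12 snaps.
  N12 sheds 240 kN to N5: 240 each.
    N5: 30+240 = 270 > 60
Round 3 — N5 snaps.
  N5 sheds 270 kN to N20, N6: 135 each.
    N20: 40+135 = 175 > 90
    N6: 90+135 = 225 > 140
Round 4 — N20, N6 snap.
  N20 sheds 175 kN: no online neighbours, lost.
  N6 sheds 225 kN to N11, N4: 112 each (1 lost).
    N11: 50+112 = 162 > 100
    N4: 60+112 = 172 > 110
Round 5 — N11, N4 snap.
  N11 sheds 162 kN: no online neighbours, lost.
  N4 sheds 172 kN: no online neighbours, lost.
No further breaks.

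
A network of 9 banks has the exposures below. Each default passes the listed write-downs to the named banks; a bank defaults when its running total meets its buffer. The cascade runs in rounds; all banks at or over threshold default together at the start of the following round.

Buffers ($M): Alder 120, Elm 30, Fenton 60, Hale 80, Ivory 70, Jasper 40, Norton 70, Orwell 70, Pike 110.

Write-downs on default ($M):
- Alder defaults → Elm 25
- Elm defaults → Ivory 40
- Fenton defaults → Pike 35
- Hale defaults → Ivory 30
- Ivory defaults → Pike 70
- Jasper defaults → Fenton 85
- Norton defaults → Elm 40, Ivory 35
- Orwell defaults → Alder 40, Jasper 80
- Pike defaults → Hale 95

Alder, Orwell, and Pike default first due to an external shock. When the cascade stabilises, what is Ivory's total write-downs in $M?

Round 1 — Alder, Orwell, Pike default (initial).
  Elm: +25 → 25 < 30
  Hale: +95 → 95 ≥ 80
  Jasper: +80 → 80 ≥ 40
Round 2 — Hale, Jasper default.
  Fenton: +85 → 85 ≥ 60
  Ivory: +30 → 30 < 70
Round 3 — Fenton defaults.
No further defaults.

30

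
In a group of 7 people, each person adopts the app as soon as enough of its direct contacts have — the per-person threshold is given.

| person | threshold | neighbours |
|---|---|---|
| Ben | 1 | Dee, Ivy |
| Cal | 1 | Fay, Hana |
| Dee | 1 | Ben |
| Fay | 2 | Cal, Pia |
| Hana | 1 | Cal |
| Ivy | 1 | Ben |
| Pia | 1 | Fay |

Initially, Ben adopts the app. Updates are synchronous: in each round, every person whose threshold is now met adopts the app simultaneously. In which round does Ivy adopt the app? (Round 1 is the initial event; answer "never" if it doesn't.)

2

Round 1 — Ben adopts the app (initial).
Round 2 — checking thresholds:
  Dee: 1 of 1 neighbours ≥ 1, adopts the app.
  Ivy: 1 of 1 neighbours ≥ 1, adopts the app.
Round 3 — no new adoptions; cascade stops.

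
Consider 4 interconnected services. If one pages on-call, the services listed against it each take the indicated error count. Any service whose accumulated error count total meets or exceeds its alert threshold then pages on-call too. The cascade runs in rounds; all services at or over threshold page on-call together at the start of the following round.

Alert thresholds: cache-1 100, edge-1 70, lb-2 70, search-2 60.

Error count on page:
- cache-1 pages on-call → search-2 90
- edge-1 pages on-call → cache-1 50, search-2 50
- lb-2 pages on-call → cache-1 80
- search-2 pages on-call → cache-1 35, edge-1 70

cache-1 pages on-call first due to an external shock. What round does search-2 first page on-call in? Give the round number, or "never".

Round 1 — cache-1 pages on-call (initial).
  search-2: +90 → 90 ≥ 60
Round 2 — search-2 pages on-call.
  edge-1: +70 → 70 ≥ 70
Round 3 — edge-1 pages on-call.
No further pages.

2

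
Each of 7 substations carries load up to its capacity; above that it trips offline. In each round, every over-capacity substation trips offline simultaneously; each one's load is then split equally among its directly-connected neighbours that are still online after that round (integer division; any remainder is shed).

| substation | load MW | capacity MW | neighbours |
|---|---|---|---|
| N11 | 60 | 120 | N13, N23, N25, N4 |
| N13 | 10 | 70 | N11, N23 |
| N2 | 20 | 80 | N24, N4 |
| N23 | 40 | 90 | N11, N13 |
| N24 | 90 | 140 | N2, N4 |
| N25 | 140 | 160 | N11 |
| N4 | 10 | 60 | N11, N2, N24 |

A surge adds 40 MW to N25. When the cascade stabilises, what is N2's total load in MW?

Round 1 — N25 at 180 > 160. N25 trips offline.
  N25 sheds 180 MW to N11: 180 each.
    N11: 60+180 = 240 > 120
Round 2 — N11 trips offline.
  N11 sheds 240 MW to N13, N23, N4: 80 each.
    N13: 10+80 = 90 > 70
    N23: 40+80 = 120 > 90
    N4: 10+80 = 90 > 60
Round 3 — N13, N23, N4 trip offline.
  N13 sheds 90 MW: no online neighbours, lost.
  N23 sheds 120 MW: no online neighbours, lost.
  N4 sheds 90 MW to N2, N24: 45 each.
    N2: 20+45 = 65 ≤ 80
    N24: 90+45 = 135 ≤ 140
No further trips.

65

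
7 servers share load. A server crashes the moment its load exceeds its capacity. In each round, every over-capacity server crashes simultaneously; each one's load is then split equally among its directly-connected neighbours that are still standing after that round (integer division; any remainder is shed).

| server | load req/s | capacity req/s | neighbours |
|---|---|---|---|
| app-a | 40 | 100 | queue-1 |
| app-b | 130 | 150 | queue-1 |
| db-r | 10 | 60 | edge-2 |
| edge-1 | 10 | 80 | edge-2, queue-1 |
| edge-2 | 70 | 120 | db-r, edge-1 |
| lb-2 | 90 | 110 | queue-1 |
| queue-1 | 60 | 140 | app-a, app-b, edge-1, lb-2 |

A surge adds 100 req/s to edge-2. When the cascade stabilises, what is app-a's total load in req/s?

91

Round 1 — edge-2 at 170 > 120. edge-2 crashes.
  edge-2 sheds 170 req/s to db-r, edge-1: 85 each.
    db-r: 10+85 = 95 > 60
    edge-1: 10+85 = 95 > 80
Round 2 — db-r, edge-1 crash.
  db-r sheds 95 req/s: no online neighbours, lost.
  edge-1 sheds 95 req/s to queue-1: 95 each.
    queue-1: 60+95 = 155 > 140
Round 3 — queue-1 crashes.
  queue-1 sheds 155 req/s to app-a, app-b, lb-2: 51 each (2 lost).
    app-a: 40+51 = 91 ≤ 100
    app-b: 130+51 = 181 > 150
    lb-2: 90+51 = 141 > 110
Round 4 — app-b, lb-2 crash.
  app-b sheds 181 req/s: no online neighbours, lost.
  lb-2 sheds 141 req/s: no online neighbours, lost.
No further crashes.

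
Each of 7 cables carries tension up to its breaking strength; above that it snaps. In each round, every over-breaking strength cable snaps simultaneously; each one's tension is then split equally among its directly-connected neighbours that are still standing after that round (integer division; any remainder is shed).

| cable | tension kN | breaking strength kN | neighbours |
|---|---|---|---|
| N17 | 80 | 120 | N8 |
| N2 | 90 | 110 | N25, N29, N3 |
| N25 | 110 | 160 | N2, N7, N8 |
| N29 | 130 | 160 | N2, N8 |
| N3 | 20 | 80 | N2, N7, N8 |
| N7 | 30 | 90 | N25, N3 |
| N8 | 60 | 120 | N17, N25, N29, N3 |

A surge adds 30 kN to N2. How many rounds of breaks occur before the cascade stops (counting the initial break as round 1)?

Round 1 — N2 at 120 > 110. N2 snaps.
  N2 sheds 120 kN to N25, N29, N3: 40 each.
    N25: 110+40 = 150 ≤ 160
    N29: 130+40 = 170 > 160
    N3: 20+40 = 60 ≤ 80
Round 2 — N29 snaps.
  N29 sheds 170 kN to N8: 170 each.
    N8: 60+170 = 230 > 120
Round 3 — N8 snaps.
  N8 sheds 230 kN to N17, N25, N3: 76 each (2 lost).
    N17: 80+76 = 156 > 120
    N25: 150+76 = 226 > 160
    N3: 60+76 = 136 > 80
Round 4 — N17, N25, N3 snap.
  N17 sheds 156 kN: no online neighbours, lost.
  N25 sheds 226 kN to N7: 226 each.
    N7: 30+226 = 256 > 90
  N3 sheds 136 kN to N7: 136 each.
    N7: 256+136 = 392 > 90
Round 5 — N7 snaps.
  N7 sheds 392 kN: no online neighbours, lost.
No further breaks.

5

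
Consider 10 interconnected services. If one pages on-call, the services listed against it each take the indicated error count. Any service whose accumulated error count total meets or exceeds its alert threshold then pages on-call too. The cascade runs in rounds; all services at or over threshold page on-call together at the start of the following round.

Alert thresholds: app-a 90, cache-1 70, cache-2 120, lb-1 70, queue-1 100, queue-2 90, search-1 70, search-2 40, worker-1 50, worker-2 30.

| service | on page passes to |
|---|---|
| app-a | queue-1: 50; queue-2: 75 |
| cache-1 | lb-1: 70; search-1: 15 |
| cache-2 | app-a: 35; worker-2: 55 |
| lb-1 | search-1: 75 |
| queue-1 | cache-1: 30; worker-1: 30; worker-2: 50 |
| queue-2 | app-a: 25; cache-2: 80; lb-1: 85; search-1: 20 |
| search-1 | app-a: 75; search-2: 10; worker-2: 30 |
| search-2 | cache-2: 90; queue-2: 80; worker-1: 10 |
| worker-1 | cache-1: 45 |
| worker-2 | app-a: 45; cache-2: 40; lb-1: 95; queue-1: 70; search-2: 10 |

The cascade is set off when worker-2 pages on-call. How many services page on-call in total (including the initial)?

Round 1 — worker-2 pages on-call (initial).
  app-a: +45 → 45 < 90
  cache-2: +40 → 40 < 120
  lb-1: +95 → 95 ≥ 70
  queue-1: +70 → 70 < 100
  search-2: +10 → 10 < 40
Round 2 — lb-1 pages on-call.
  search-1: +75 → 75 ≥ 70
Round 3 — search-1 pages on-call.
  app-a: +75 → 120 ≥ 90
  search-2: +10 → 20 < 40
Round 4 — app-a pages on-call.
  queue-1: +50 → 120 ≥ 100
  queue-2: +75 → 75 < 90
Round 5 — queue-1 pages on-call.
  cache-1: +30 → 30 < 70
  worker-1: +30 → 30 < 50
No further pages.

5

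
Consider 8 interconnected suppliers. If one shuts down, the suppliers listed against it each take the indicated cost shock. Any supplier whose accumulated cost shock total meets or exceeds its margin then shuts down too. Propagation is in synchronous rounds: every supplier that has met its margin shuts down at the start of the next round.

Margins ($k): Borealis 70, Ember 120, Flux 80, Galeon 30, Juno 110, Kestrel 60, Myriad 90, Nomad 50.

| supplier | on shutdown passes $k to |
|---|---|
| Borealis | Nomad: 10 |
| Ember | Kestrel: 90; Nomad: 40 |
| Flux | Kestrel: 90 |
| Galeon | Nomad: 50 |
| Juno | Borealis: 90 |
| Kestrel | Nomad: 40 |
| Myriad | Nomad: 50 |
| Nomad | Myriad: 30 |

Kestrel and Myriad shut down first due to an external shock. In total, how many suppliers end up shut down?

Round 1 — Kestrel, Myriad shut down (initial).
  Nomad: +40+50 → 90 ≥ 50
Round 2 — Nomad shuts down.
No further shutdowns.

3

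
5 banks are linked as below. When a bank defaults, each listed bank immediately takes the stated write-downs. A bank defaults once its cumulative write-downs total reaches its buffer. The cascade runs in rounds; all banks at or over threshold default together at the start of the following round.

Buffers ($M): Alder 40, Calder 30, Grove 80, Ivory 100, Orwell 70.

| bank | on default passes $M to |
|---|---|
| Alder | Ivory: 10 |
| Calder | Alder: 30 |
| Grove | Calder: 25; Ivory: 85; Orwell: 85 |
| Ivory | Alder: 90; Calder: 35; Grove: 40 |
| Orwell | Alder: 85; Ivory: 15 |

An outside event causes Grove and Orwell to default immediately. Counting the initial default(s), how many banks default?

Round 1 — Grove, Orwell default (initial).
  Alder: +85 → 85 ≥ 40
  Calder: +25 → 25 < 30
  Ivory: +85+15 → 100 ≥ 100
Round 2 — Alder, Ivory default.
  Calder: +35 → 60 ≥ 30
Round 3 — Calder defaults.
No further defaults.

5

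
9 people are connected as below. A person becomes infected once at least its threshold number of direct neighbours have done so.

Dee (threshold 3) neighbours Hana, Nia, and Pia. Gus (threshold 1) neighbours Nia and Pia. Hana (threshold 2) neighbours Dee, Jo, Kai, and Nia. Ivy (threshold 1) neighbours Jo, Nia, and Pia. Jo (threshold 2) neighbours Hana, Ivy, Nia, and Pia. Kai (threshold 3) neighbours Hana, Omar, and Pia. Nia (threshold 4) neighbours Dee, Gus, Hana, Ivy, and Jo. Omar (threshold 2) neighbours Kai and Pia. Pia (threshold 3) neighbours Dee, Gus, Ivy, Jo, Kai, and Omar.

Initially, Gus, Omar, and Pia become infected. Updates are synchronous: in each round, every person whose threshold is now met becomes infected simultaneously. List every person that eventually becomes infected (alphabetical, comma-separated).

Gus, Ivy, Jo, Omar, Pia

Round 1 — Gus, Omar, Pia become infected (initial).
Round 2 — checking thresholds:
  Dee: 1 of 3 neighbours < 3, not yet.
  Ivy: 1 of 3 neighbours ≥ 1, becomes infected.
  Jo: 1 of 4 neighbours < 2, not yet.
  Kai: 2 of 3 neighbours < 3, not yet.
  Nia: 1 of 5 neighbours < 4, not yet.
Round 3 — checking thresholds:
  Dee: 1 of 3 neighbours < 3, not yet.
  Jo: 2 of 4 neighbours ≥ 2, becomes infected.
  Kai: 2 of 3 neighbours < 3, not yet.
  Nia: 2 of 5 neighbours < 4, not yet.
Round 4 — no new infections; cascade stops.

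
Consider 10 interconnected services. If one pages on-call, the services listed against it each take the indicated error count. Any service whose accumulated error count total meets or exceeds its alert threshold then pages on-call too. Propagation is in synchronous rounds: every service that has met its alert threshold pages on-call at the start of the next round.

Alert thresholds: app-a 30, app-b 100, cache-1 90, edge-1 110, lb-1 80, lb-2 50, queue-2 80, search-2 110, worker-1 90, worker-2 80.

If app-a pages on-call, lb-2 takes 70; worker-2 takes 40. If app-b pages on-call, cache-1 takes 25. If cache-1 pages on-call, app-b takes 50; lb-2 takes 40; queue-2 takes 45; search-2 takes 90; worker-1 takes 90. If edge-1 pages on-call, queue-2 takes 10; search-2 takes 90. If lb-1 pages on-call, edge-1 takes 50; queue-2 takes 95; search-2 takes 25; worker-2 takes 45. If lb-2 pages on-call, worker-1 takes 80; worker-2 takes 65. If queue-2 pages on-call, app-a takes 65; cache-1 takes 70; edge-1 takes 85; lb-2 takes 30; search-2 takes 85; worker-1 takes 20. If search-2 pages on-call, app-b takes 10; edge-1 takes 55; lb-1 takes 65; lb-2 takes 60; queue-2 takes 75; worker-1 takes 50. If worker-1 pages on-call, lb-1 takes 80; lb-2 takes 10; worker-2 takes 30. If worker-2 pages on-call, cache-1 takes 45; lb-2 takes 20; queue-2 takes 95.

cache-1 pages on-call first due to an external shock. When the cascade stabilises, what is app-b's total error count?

Round 1 — cache-1 pages on-call (initial).
  app-b: +50 → 50 < 100
  lb-2: +40 → 40 < 50
  queue-2: +45 → 45 < 80
  search-2: +90 → 90 < 110
  worker-1: +90 → 90 ≥ 90
Round 2 — worker-1 pages on-call.
  lb-1: +80 → 80 ≥ 80
  lb-2: +10 → 50 ≥ 50
  worker-2: +30 → 30 < 80
Round 3 — lb-1, lb-2 page on-call.
  edge-1: +50 → 50 < 110
  queue-2: +95 → 140 ≥ 80
  search-2: +25 → 115 ≥ 110
  worker-2: +45+65 → 140 ≥ 80
Round 4 — queue-2, search-2, worker-2 page on-call.
  app-a: +65 → 65 ≥ 30
  app-b: +10 → 60 < 100
  edge-1: +85+55 → 190 ≥ 110
Round 5 — app-a, edge-1 page on-call.
No further pages.

60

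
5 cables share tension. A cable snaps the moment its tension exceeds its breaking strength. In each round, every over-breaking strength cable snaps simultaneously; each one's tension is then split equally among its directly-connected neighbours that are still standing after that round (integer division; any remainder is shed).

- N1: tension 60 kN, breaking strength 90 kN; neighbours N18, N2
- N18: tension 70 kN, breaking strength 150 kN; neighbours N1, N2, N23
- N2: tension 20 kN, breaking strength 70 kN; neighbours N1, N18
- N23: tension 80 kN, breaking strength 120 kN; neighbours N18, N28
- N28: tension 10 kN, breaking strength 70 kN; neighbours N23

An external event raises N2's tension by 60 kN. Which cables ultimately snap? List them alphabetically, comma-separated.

N1, N18, N2, N23, N28

Round 1 — N2 at 80 > 70. N2 snaps.
  N2 sheds 80 kN to N1, N18: 40 each.
    N1: 60+40 = 100 > 90
    N18: 70+40 = 110 ≤ 150
Round 2 — N1 snaps.
  N1 sheds 100 kN to N18: 100 each.
    N18: 110+100 = 210 > 150
Round 3 — N18 snaps.
  N18 sheds 210 kN to N23: 210 each.
    N23: 80+210 = 290 > 120
Round 4 — N23 snaps.
  N23 sheds 290 kN to N28: 290 each.
    N28: 10+290 = 300 > 70
Round 5 — N28 snaps.
  N28 sheds 300 kN: no online neighbours, lost.
No further breaks.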